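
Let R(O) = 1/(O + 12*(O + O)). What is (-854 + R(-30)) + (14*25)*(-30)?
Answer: -8515501/750 ≈ -11354.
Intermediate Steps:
R(O) = 1/(25*O) (R(O) = 1/(O + 12*(2*O)) = 1/(O + 24*O) = 1/(25*O))
(-854 + R(-30)) + (14*25)*(-30) = (-854 + (1/25)/(-30)) + (14*25)*(-30) = (-854 + (1/25)*(-1/30)) + 350*(-30) = (-854 - 1/750) - 10500 = -640501/750 - 10500 = -8515501/750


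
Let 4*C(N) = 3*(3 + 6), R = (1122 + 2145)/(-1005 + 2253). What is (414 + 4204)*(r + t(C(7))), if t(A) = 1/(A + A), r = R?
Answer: 69812615/5616 ≈ 12431.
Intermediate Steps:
R = 1089/416 (R = 3267/1248 = 3267*(1/1248) = 1089/416 ≈ 2.6178)
C(N) = 27/4 (C(N) = (3*(3 + 6))/4 = (3*9)/4 = (¼)*27 = 27/4)
r = 1089/416 ≈ 2.6178
t(A) = 1/(2*A)
(414 + 4204)*(r + t(C(7))) = (414 + 4204)*(1089/416 + 1/(2*(27/4))) = 4618*(1089/416 + (½)*(4/27)) = 4618*(1089/416 + 2/27) = 4618*(30235/11232) = 69812615/5616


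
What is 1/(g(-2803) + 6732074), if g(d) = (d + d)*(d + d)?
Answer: 1/38159310 ≈ 2.6206e-8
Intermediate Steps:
g(d) = 4*d² (g(d) = (2*d)*(2*d) = 4*d²)
1/(g(-2803) + 6732074) = 1/(4*(-2803)² + 6732074) = 1/(4*7856809 + 6732074) = 1/(31427236 + 6732074) = 1/38159310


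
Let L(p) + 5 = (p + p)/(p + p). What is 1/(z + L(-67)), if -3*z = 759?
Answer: -1/257 ≈ -0.0038911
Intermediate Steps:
z = -253 (z = -1/3*759 = -253)
L(p) = -4 (L(p) = -5 + (p + p)/(p + p) = -5 + (2*p)/((2*p)) = -5 + (2*p)*(1/(2*p)) = -5 + 1 = -4)
1/(z + L(-67)) = 1/(-253 - 4) = 1/(-257) = -1/257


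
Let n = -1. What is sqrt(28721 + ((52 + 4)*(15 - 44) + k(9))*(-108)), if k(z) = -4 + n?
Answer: sqrt(204653) ≈ 452.39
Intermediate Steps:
k(z) = -5 (k(z) = -4 - 1 = -5)
sqrt(28721 + ((52 + 4)*(15 - 44) + k(9))*(-108)) = sqrt(28721 + ((52 + 4)*(15 - 44) - 5)*(-108)) = sqrt(28721 + (56*(-29) - 5)*(-108)) = sqrt(28721 + (-1624 - 5)*(-108)) = sqrt(28721 - 1629*(-108)) = sqrt(28721 + 175932) = sqrt(204653)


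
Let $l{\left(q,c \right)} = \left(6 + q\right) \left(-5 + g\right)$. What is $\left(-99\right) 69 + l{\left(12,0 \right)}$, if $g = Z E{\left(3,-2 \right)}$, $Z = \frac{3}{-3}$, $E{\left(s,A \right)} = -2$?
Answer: $-6885$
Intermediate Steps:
$Z = -1$ ($Z = 3 \left(- \frac{1}{3}\right) = -1$)
$g = 2$ ($g = \left(-1\right) \left(-2\right) = 2$)
$l{\left(q,c \right)} = -18 - 3 q$ ($l{\left(q,c \right)} = \left(6 + q\right) \left(-5 + 2\right) = \left(6 + q\right) \left(-3\right) = -18 - 3 q$)
$\left(-99\right) 69 + l{\left(12,0 \right)} = \left(-99\right) 69 - 54 = -6831 - 54 = -6885$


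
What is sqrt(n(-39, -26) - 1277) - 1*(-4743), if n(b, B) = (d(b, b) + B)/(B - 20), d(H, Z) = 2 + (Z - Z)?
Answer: 4743 + I*sqrt(675257)/23 ≈ 4743.0 + 35.728*I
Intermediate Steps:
d(H, Z) = 2 (d(H, Z) = 2 + 0 = 2)
n(b, B) = (2 + B)/(-20 + B) (n(b, B) = (2 + B)/(B - 20) = (2 + B)/(-20 + B))
sqrt(n(-39, -26) - 1277) - 1*(-4743) = sqrt((2 - 26)/(-20 - 26) - 1277) - 1*(-4743) = sqrt(-24/(-46) - 1277) + 4743 = sqrt(-1/46*(-24) - 1277) + 4743 = sqrt(12/23 - 1277) + 4743 = sqrt(-29359/23) + 4743 = I*sqrt(675257)/23 + 4743 = 4743 + I*sqrt(675257)/23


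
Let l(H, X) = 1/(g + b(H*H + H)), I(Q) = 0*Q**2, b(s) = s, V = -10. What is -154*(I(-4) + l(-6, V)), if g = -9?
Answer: -22/3 ≈ -7.3333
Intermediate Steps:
I(Q) = 0
l(H, X) = 1/(-9 + H + H**2) (l(H, X) = 1/(-9 + (H*H + H)) = 1/(-9 + (H**2 + H)) = 1/(-9 + (H + H**2)) = 1/(-9 + H + H**2))
-154*(I(-4) + l(-6, V)) = -154*(0 + 1/(-9 - 6*(1 - 6))) = -154*(0 + 1/(-9 - 6*(-5))) = -154*(0 + 1/(-9 + 30)) = -154*(0 + 1/21) = -154*1/21 = -22/3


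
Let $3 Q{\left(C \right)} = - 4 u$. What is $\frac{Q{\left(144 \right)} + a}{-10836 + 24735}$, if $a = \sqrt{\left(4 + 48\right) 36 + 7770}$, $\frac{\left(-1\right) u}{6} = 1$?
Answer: $\frac{8}{13899} + \frac{\sqrt{9642}}{13899} \approx 0.0076404$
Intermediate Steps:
$u = -6$ ($u = \left(-6\right) 1 = -6$)
$Q{\left(C \right)} = 8$ ($Q{\left(C \right)} = \frac{\left(-4\right) \left(-6\right)}{3} = \frac{1}{3} \cdot 24 = 8$)
$a = \sqrt{9642}$ ($a = \sqrt{52 \cdot 36 + 7770} = \sqrt{1872 + 7770} = \sqrt{9642} \approx 98.194$)
$\frac{Q{\left(144 \right)} + a}{-10836 + 24735} = \frac{8 + \sqrt{9642}}{-10836 + 24735} = \frac{8 + \sqrt{9642}}{13899} = \left(8 + \sqrt{9642}\right) \frac{1}{13899} = \frac{8}{13899} + \frac{\sqrt{9642}}{13899}$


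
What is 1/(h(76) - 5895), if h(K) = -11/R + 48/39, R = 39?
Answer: -39/229868 ≈ -0.00016966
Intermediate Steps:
h(K) = 37/39 (h(K) = -11/39 + 48/39 = -11*1/39 + 48*(1/39) = -11/39 + 16/13 = 37/39)
1/(h(76) - 5895) = 1/(37/39 - 5895) = 1/(-229868/39) = -39/229868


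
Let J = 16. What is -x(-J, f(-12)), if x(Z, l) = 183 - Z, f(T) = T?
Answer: -199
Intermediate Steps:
-x(-J, f(-12)) = -(183 - (-1)*16) = -(183 - 1*(-16)) = -(183 + 16) = -1*199 = -199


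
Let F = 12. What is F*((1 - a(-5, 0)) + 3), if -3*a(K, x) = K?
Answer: 28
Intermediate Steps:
a(K, x) = -K/3
F*((1 - a(-5, 0)) + 3) = 12*((1 - (-1)*(-5)/3) + 3) = 12*((1 - 1*5/3) + 3) = 12*((1 - 5/3) + 3) = 12*(-2/3 + 3) = 12*(7/3) = 28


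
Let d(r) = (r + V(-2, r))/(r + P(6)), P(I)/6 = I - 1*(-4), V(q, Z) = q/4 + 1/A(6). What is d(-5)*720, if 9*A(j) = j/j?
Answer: 504/11 ≈ 45.818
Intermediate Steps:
A(j) = ⅑ (A(j) = (j/j)/9 = (⅑)*1 = ⅑)
V(q, Z) = 9 + q/4 (V(q, Z) = q/4 + 1/(⅑) = q*(¼) + 1*9 = q/4 + 9 = 9 + q/4)
P(I) = 24 + 6*I (P(I) = 6*(I - 1*(-4)) = 6*(I + 4) = 6*(4 + I) = 24 + 6*I)
d(r) = (17/2 + r)/(60 + r) (d(r) = (r + (9 + (¼)*(-2)))/(r + (24 + 6*6)) = (r + (9 - ½))/(r + (24 + 36)) = (r + 17/2)/(r + 60) = (17/2 + r)/(60 + r))
d(-5)*720 = ((17/2 - 5)/(60 - 5))*720 = ((7/2)/55)*720 = ((1/55)*(7/2))*720 = (7/110)*720 = 504/11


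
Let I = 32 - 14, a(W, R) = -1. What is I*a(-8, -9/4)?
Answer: -18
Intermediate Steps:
I = 18
I*a(-8, -9/4) = 18*(-1) = -18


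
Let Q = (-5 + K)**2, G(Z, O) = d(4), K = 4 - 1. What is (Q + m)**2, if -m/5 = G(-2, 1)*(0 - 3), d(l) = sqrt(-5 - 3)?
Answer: -1784 + 240*I*sqrt(2) ≈ -1784.0 + 339.41*I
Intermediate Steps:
d(l) = 2*I*sqrt(2) (d(l) = sqrt(-8) = 2*I*sqrt(2))
K = 3
G(Z, O) = 2*I*sqrt(2)
m = 30*I*sqrt(2) (m = -5*2*I*sqrt(2)*(0 - 3) = -5*2*I*sqrt(2)*(-3) = -(-30)*I*sqrt(2) = 30*I*sqrt(2) ≈ 42.426*I)
Q = 4 (Q = (-5 + 3)**2 = (-2)**2 = 4)
(Q + m)**2 = (4 + 30*I*sqrt(2))**2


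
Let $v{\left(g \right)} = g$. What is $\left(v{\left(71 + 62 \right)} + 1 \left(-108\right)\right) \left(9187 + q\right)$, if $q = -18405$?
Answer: $-230450$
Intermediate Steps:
$\left(v{\left(71 + 62 \right)} + 1 \left(-108\right)\right) \left(9187 + q\right) = \left(\left(71 + 62\right) + 1 \left(-108\right)\right) \left(9187 - 18405\right) = \left(133 - 108\right) \left(-9218\right) = 25 \left(-9218\right) = -230450$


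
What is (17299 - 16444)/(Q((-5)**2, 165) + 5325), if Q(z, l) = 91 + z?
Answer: 855/5441 ≈ 0.15714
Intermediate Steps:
(17299 - 16444)/(Q((-5)**2, 165) + 5325) = (17299 - 16444)/((91 + (-5)**2) + 5325) = 855/((91 + 25) + 5325) = 855/(116 + 5325) = 855/5441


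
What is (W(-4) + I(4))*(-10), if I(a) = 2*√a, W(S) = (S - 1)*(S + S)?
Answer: -440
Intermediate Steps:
W(S) = 2*S*(-1 + S) (W(S) = (-1 + S)*(2*S) = 2*S*(-1 + S))
(W(-4) + I(4))*(-10) = (2*(-4)*(-1 - 4) + 2*√4)*(-10) = (2*(-4)*(-5) + 2*2)*(-10) = (40 + 4)*(-10) = 44*(-10) = -440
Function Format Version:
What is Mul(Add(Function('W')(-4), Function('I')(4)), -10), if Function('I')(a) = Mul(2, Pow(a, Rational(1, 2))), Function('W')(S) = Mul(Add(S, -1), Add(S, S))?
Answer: -440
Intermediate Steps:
Function('W')(S) = Mul(2, S, Add(-1, S)) (Function('W')(S) = Mul(Add(-1, S), Mul(2, S)) = Mul(2, S, Add(-1, S)))
Mul(Add(Function('W')(-4), Function('I')(4)), -10) = Mul(Add(Mul(2, -4, Add(-1, -4)), Mul(2, Pow(4, Rational(1, 2)))), -10) = Mul(Add(Mul(2, -4, -5), Mul(2, 2)), -10) = Mul(Add(40, 4), -10) = Mul(44, -10) = -440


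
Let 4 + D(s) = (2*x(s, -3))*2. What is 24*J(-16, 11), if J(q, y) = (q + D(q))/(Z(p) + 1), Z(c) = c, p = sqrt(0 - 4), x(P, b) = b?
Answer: -768/5 + 1536*I/5 ≈ -153.6 + 307.2*I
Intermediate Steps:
p = 2*I (p = sqrt(-4) = 2*I ≈ 2.0*I)
D(s) = -16 (D(s) = -4 + (2*(-3))*2 = -4 - 6*2 = -4 - 12 = -16)
J(q, y) = (1 - 2*I)*(-16 + q)/5 (J(q, y) = (q - 16)/(2*I + 1) = (-16 + q)/(1 + 2*I) = (-16 + q)*((1 - 2*I)/5) = (1 - 2*I)*(-16 + q)/5)
24*J(-16, 11) = 24*((1 - 2*I)*(-16 - 16)/5) = 24*((1/5)*(1 - 2*I)*(-32)) = 24*(-32/5 + 64*I/5) = -768/5 + 1536*I/5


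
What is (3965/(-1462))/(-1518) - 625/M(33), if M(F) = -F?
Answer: 14012155/739772 ≈ 18.941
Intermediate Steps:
(3965/(-1462))/(-1518) - 625/M(33) = (3965/(-1462))/(-1518) - 625/((-1*33)) = (3965*(-1/1462))*(-1/1518) - 625/(-33) = -3965/1462*(-1/1518) - 625*(-1/33) = 3965/2219316 + 625/33 = 14012155/739772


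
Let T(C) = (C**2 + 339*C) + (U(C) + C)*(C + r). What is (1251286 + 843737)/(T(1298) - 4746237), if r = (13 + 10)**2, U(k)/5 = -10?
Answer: -2095023/341315 ≈ -6.1381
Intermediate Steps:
U(k) = -50 (U(k) = 5*(-10) = -50)
r = 529 (r = 23**2 = 529)
T(C) = C**2 + 339*C + (-50 + C)*(529 + C) (T(C) = (C**2 + 339*C) + (-50 + C)*(C + 529) = (C**2 + 339*C) + (-50 + C)*(529 + C) = C**2 + 339*C + (-50 + C)*(529 + C))
(1251286 + 843737)/(T(1298) - 4746237) = (1251286 + 843737)/((-26450 + 2*1298**2 + 818*1298) - 4746237) = 2095023/((-26450 + 2*1684804 + 1061764) - 4746237) = 2095023/((-26450 + 3369608 + 1061764) - 4746237) = 2095023/(4404922 - 4746237) = 2095023/(-341315) = 2095023*(-1/341315) = -2095023/341315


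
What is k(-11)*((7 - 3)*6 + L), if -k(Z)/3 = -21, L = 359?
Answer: 24129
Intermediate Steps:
k(Z) = 63 (k(Z) = -3*(-21) = 63)
k(-11)*((7 - 3)*6 + L) = 63*((7 - 3)*6 + 359) = 63*(4*6 + 359) = 63*(24 + 359) = 63*383 = 24129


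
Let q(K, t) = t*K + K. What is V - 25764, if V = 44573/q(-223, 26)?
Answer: -155169617/6021 ≈ -25771.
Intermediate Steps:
q(K, t) = K + K*t (q(K, t) = K*t + K = K + K*t)
V = -44573/6021 (V = 44573/((-223*(1 + 26))) = 44573/((-223*27)) = 44573/(-6021) = 44573*(-1/6021) = -44573/6021 ≈ -7.4029)
V - 25764 = -44573/6021 - 25764 = -155169617/6021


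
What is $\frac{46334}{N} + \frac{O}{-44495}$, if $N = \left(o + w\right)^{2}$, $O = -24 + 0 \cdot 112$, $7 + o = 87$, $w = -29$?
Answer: $\frac{2061693754}{115731495} \approx 17.814$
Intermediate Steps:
$o = 80$ ($o = -7 + 87 = 80$)
$O = -24$ ($O = -24 + 0 = -24$)
$N = 2601$ ($N = \left(80 - 29\right)^{2} = 51^{2} = 2601$)
$\frac{46334}{N} + \frac{O}{-44495} = \frac{46334}{2601} - \frac{24}{-44495} = 46334 \cdot \frac{1}{2601} - - \frac{24}{44495} = \frac{46334}{2601} + \frac{24}{44495} = \frac{2061693754}{115731495}$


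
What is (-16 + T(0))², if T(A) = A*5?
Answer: 256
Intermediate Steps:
T(A) = 5*A
(-16 + T(0))² = (-16 + 5*0)² = (-16 + 0)² = (-16)² = 256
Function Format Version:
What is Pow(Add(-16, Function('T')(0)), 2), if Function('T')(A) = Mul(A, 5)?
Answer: 256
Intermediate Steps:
Function('T')(A) = Mul(5, A)
Pow(Add(-16, Function('T')(0)), 2) = Pow(Add(-16, Mul(5, 0)), 2) = Pow(Add(-16, 0), 2) = Pow(-16, 2) = 256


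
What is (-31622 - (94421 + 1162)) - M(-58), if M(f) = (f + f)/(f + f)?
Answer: -127206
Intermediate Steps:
M(f) = 1 (M(f) = (2*f)/((2*f)) = (2*f)*(1/(2*f)) = 1)
(-31622 - (94421 + 1162)) - M(-58) = (-31622 - (94421 + 1162)) - 1*1 = (-31622 - 1*95583) - 1 = (-31622 - 95583) - 1 = -127205 - 1 = -127206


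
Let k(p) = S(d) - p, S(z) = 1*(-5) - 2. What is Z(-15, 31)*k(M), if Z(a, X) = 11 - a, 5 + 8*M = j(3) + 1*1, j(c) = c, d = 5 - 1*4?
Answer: -715/4 ≈ -178.75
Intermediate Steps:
d = 1 (d = 5 - 4 = 1)
S(z) = -7 (S(z) = -5 - 2 = -7)
M = -⅛ (M = -5/8 + (3 + 1*1)/8 = -5/8 + (3 + 1)/8 = -5/8 + (⅛)*4 = -5/8 + ½ = -⅛ ≈ -0.12500)
k(p) = -7 - p
Z(-15, 31)*k(M) = (11 - 1*(-15))*(-7 - 1*(-⅛)) = (11 + 15)*(-7 + ⅛) = 26*(-55/8) = -715/4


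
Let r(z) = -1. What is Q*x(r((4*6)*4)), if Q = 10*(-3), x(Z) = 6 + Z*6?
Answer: 0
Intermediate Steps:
x(Z) = 6 + 6*Z
Q = -30
Q*x(r((4*6)*4)) = -30*(6 + 6*(-1)) = -30*(6 - 6) = -30*0 = 0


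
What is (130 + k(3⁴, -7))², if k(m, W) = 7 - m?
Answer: 3136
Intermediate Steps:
(130 + k(3⁴, -7))² = (130 + (7 - 1*3⁴))² = (130 + (7 - 1*81))² = (130 + (7 - 81))² = (130 - 74)² = 56² = 3136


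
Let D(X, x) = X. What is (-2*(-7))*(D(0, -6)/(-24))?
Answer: 0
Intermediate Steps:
(-2*(-7))*(D(0, -6)/(-24)) = (-2*(-7))*(0/(-24)) = 14*(0*(-1/24)) = 14*0 = 0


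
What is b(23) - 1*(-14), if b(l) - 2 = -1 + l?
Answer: 38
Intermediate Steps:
b(l) = 1 + l (b(l) = 2 + (-1 + l) = 1 + l)
b(23) - 1*(-14) = (1 + 23) - 1*(-14) = 24 + 14 = 38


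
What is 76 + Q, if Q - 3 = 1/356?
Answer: 28125/356 ≈ 79.003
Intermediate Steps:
Q = 1069/356 (Q = 3 + 1/356 = 1069/356 ≈ 3.0028)
76 + Q = 76 + 1069/356 = 28125/356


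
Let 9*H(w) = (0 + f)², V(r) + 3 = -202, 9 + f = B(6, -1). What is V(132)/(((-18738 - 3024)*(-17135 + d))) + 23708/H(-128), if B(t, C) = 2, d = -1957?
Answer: 88651820740643/20358525096 ≈ 4354.5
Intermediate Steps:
f = -7 (f = -9 + 2 = -7)
V(r) = -205 (V(r) = -3 - 202 = -205)
H(w) = 49/9 (H(w) = (0 - 7)²/9 = (⅑)*(-7)² = (⅑)*49 = 49/9)
V(132)/(((-18738 - 3024)*(-17135 + d))) + 23708/H(-128) = -205*1/((-18738 - 3024)*(-17135 - 1957)) + 23708/(49/9) = -205/((-21762*(-19092))) + 23708*(9/49) = -205/415480104 + 213372/49 = 88651820740643/20358525096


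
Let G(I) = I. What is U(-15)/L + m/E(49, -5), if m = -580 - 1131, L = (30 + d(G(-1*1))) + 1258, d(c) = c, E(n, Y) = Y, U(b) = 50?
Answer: 2202307/6435 ≈ 342.24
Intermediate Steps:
L = 1287 (L = (30 - 1*1) + 1258 = (30 - 1) + 1258 = 29 + 1258 = 1287)
m = -1711
U(-15)/L + m/E(49, -5) = 50/1287 - 1711/(-5) = 50*(1/1287) - 1711*(-⅕) = 50/1287 + 1711/5 = 2202307/6435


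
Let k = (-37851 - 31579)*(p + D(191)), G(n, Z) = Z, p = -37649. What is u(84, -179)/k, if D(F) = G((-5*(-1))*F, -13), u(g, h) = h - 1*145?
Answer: -27/217906055 ≈ -1.2391e-7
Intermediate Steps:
u(g, h) = -145 + h (u(g, h) = h - 145 = -145 + h)
D(F) = -13
k = 2614872660 (k = (-37851 - 31579)*(-37649 - 13) = -69430*(-37662) = 2614872660)
u(84, -179)/k = (-145 - 179)/2614872660 = -324*1/2614872660 = -27/217906055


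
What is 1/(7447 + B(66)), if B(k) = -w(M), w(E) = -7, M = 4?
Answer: 1/7454 ≈ 0.00013416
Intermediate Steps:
B(k) = 7 (B(k) = -1*(-7) = 7)
1/(7447 + B(66)) = 1/(7447 + 7) = 1/7454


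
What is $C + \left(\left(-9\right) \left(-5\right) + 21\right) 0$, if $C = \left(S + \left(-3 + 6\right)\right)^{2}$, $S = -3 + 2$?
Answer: $4$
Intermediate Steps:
$S = -1$
$C = 4$ ($C = \left(-1 + \left(-3 + 6\right)\right)^{2} = \left(-1 + 3\right)^{2} = 2^{2} = 4$)
$C + \left(\left(-9\right) \left(-5\right) + 21\right) 0 = 4 + \left(\left(-9\right) \left(-5\right) + 21\right) 0 = 4 + \left(45 + 21\right) 0 = 4 + 66 \cdot 0 = 4 + 0 = 4$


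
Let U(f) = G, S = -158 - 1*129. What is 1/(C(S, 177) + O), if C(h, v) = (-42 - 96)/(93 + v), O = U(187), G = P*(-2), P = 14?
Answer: -45/1283 ≈ -0.035074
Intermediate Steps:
S = -287 (S = -158 - 129 = -287)
G = -28 (G = 14*(-2) = -28)
U(f) = -28
O = -28
C(h, v) = -138/(93 + v)
1/(C(S, 177) + O) = 1/(-138/(93 + 177) - 28) = 1/(-138/270 - 28) = 1/(-138*1/270 - 28) = 1/(-23/45 - 28) = 1/(-1283/45) = -45/1283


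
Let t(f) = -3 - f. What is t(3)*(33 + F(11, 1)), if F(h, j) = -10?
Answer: -138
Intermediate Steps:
t(3)*(33 + F(11, 1)) = (-3 - 1*3)*(33 - 10) = (-3 - 3)*23 = -6*23 = -138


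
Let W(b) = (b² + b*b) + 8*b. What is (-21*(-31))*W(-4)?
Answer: 0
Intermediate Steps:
W(b) = 2*b² + 8*b (W(b) = (b² + b²) + 8*b = 2*b² + 8*b)
(-21*(-31))*W(-4) = (-21*(-31))*(2*(-4)*(4 - 4)) = 651*(2*(-4)*0) = 651*0 = 0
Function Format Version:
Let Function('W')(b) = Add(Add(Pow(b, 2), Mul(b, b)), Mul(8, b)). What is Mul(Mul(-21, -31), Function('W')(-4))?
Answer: 0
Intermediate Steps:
Function('W')(b) = Add(Mul(2, Pow(b, 2)), Mul(8, b)) (Function('W')(b) = Add(Add(Pow(b, 2), Pow(b, 2)), Mul(8, b)) = Add(Mul(2, Pow(b, 2)), Mul(8, b)))
Mul(Mul(-21, -31), Function('W')(-4)) = Mul(Mul(-21, -31), Mul(2, -4, Add(4, -4))) = Mul(651, Mul(2, -4, 0)) = Mul(651, 0) = 0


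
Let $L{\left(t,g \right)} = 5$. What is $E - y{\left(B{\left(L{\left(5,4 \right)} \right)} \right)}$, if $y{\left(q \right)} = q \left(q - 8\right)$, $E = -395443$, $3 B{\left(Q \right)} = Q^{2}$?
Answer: $- \frac{3559012}{9} \approx -3.9545 \cdot 10^{5}$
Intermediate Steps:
$B{\left(Q \right)} = \frac{Q^{2}}{3}$
$y{\left(q \right)} = q \left(-8 + q\right)$
$E - y{\left(B{\left(L{\left(5,4 \right)} \right)} \right)} = -395443 - \frac{5^{2}}{3} \left(-8 + \frac{5^{2}}{3}\right) = -395443 - \frac{1}{3} \cdot 25 \left(-8 + \frac{1}{3} \cdot 25\right) = -395443 - \frac{25 \left(-8 + \frac{25}{3}\right)}{3} = -395443 - \frac{25}{3} \cdot \frac{1}{3} = -395443 - \frac{25}{9} = - \frac{3559012}{9}$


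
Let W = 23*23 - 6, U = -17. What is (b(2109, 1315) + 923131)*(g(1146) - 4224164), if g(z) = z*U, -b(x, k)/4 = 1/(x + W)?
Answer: -1288838144659131/329 ≈ -3.9174e+12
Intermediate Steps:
W = 523 (W = 529 - 6 = 523)
b(x, k) = -4/(523 + x) (b(x, k) = -4/(x + 523) = -4/(523 + x))
g(z) = -17*z (g(z) = z*(-17) = -17*z)
(b(2109, 1315) + 923131)*(g(1146) - 4224164) = (-4/(523 + 2109) + 923131)*(-17*1146 - 4224164) = (-4/2632 + 923131)*(-19482 - 4224164) = (-4*1/2632 + 923131)*(-4243646) = (-1/658 + 923131)*(-4243646) = (607420197/658)*(-4243646) = -1288838144659131/329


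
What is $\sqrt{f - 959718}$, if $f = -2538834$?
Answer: $18 i \sqrt{10798} \approx 1870.4 i$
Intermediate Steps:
$\sqrt{f - 959718} = \sqrt{-2538834 - 959718} = \sqrt{-3498552} = 18 i \sqrt{10798}$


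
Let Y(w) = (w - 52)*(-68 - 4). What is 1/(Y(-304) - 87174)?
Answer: -1/61542 ≈ -1.6249e-5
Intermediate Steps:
Y(w) = 3744 - 72*w (Y(w) = (-52 + w)*(-72) = 3744 - 72*w)
1/(Y(-304) - 87174) = 1/((3744 - 72*(-304)) - 87174) = 1/((3744 + 21888) - 87174) = 1/(25632 - 87174) = 1/(-61542) = -1/61542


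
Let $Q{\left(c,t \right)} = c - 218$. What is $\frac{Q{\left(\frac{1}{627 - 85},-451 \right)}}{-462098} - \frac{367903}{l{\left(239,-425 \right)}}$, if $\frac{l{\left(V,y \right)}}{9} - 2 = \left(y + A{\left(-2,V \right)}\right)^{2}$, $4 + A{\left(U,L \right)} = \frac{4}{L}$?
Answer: $- \frac{5252174800798051963}{23695021353754292724} \approx -0.22166$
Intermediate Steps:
$Q{\left(c,t \right)} = -218 + c$ ($Q{\left(c,t \right)} = c - 218 = -218 + c$)
$A{\left(U,L \right)} = -4 + \frac{4}{L}$
$l{\left(V,y \right)} = 18 + 9 \left(-4 + y + \frac{4}{V}\right)^{2}$ ($l{\left(V,y \right)} = 18 + 9 \left(y - \left(4 - \frac{4}{V}\right)\right)^{2} = 18 + 9 \left(-4 + y + \frac{4}{V}\right)^{2}$)
$\frac{Q{\left(\frac{1}{627 - 85},-451 \right)}}{-462098} - \frac{367903}{l{\left(239,-425 \right)}} = \frac{-218 + \frac{1}{627 - 85}}{-462098} - \frac{367903}{18 + \frac{9 \left(4 - 956 + 239 \left(-425\right)\right)^{2}}{57121}} = \left(-218 + \frac{1}{542}\right) \left(- \frac{1}{462098}\right) - \frac{367903}{18 + 9 \cdot \frac{1}{57121} \left(4 - 956 - 101575\right)^{2}} = \left(-218 + \frac{1}{542}\right) \left(- \frac{1}{462098}\right) - \frac{367903}{18 + 9 \cdot \frac{1}{57121} \left(-102527\right)^{2}} = \left(- \frac{118155}{542}\right) \left(- \frac{1}{462098}\right) - \frac{367903}{18 + 9 \cdot \frac{1}{57121} \cdot 10511785729} = \frac{118155}{250457116} - \frac{367903}{18 + \frac{94606071561}{57121}} = \frac{118155}{250457116} - \frac{367903}{\frac{94607099739}{57121}} = \frac{118155}{250457116} - \frac{21014987263}{94607099739} = - \frac{5252174800798051963}{23695021353754292724}$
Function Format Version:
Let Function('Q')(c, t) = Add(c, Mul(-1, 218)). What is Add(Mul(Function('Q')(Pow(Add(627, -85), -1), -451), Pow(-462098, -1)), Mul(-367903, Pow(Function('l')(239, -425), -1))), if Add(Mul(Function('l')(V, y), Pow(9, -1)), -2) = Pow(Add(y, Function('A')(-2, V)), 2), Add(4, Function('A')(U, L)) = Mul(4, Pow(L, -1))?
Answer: Rational(-5252174800798051963, 23695021353754292724) ≈ -0.22166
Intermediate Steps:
Function('Q')(c, t) = Add(-218, c) (Function('Q')(c, t) = Add(c, -218) = Add(-218, c))
Function('A')(U, L) = Add(-4, Mul(4, Pow(L, -1)))
Function('l')(V, y) = Add(18, Mul(9, Pow(Add(-4, y, Mul(4, Pow(V, -1))), 2))) (Function('l')(V, y) = Add(18, Mul(9, Pow(Add(y, Add(-4, Mul(4, Pow(V, -1)))), 2))) = Add(18, Mul(9, Pow(Add(-4, y, Mul(4, Pow(V, -1))), 2))))
Add(Mul(Function('Q')(Pow(Add(627, -85), -1), -451), Pow(-462098, -1)), Mul(-367903, Pow(Function('l')(239, -425), -1))) = Add(Mul(Add(-218, Pow(Add(627, -85), -1)), Pow(-462098, -1)), Mul(-367903, Pow(Add(18, Mul(9, Pow(239, -2), Pow(Add(4, Mul(-4, 239), Mul(239, -425)), 2))), -1))) = Add(Mul(Add(-218, Pow(542, -1)), Rational(-1, 462098)), Mul(-367903, Pow(Add(18, Mul(9, Rational(1, 57121), Pow(Add(4, -956, -101575), 2))), -1))) = Add(Mul(Add(-218, Rational(1, 542)), Rational(-1, 462098)), Mul(-367903, Pow(Add(18, Mul(9, Rational(1, 57121), Pow(-102527, 2))), -1))) = Add(Mul(Rational(-118155, 542), Rational(-1, 462098)), Mul(-367903, Pow(Add(18, Mul(9, Rational(1, 57121), 10511785729)), -1))) = Add(Rational(118155, 250457116), Mul(-367903, Pow(Add(18, Rational(94606071561, 57121)), -1))) = Add(Rational(118155, 250457116), Mul(-367903, Pow(Rational(94607099739, 57121), -1))) = Add(Rational(118155, 250457116), Mul(-367903, Rational(57121, 94607099739))) = Add(Rational(118155, 250457116), Rational(-21014987263, 94607099739)) = Rational(-5252174800798051963, 23695021353754292724)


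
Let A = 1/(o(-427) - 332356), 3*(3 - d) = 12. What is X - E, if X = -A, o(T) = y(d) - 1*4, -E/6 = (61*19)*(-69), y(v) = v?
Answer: -159475449185/332361 ≈ -4.7983e+5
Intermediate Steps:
d = -1 (d = 3 - ⅓*12 = 3 - 4 = -1)
E = 479826 (E = -6*61*19*(-69) = -6954*(-69) = -6*(-79971) = 479826)
o(T) = -5 (o(T) = -1 - 1*4 = -1 - 4 = -5)
A = -1/332361 (A = 1/(-5 - 332356) = 1/(-332361) = -1/332361 ≈ -3.0088e-6)
X = 1/332361 (X = -1*(-1/332361) = 1/332361 ≈ 3.0088e-6)
X - E = 1/332361 - 1*479826 = 1/332361 - 479826 = -159475449185/332361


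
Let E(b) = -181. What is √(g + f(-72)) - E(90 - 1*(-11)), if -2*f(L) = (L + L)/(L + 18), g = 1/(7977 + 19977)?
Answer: 181 + I*√115763726/9318 ≈ 181.0 + 1.1547*I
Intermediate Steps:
g = 1/27954 ≈ 3.5773e-5
f(L) = -L/(18 + L) (f(L) = -(L + L)/(2*(L + 18)) = -2*L/(2*(18 + L)) = -L/(18 + L))
√(g + f(-72)) - E(90 - 1*(-11)) = √(1/27954 - 1*(-72)/(18 - 72)) - 1*(-181) = √(1/27954 - 1*(-72)/(-54)) + 181 = √(1/27954 - 1*(-72)*(-1/54)) + 181 = √(1/27954 - 4/3) + 181 = √(-37271/27954) + 181 = I*√115763726/9318 + 181 = 181 + I*√115763726/9318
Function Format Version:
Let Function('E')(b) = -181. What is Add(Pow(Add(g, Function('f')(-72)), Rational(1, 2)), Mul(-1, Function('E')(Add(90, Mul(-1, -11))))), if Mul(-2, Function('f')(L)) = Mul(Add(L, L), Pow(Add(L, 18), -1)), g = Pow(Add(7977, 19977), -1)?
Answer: Add(181, Mul(Rational(1, 9318), I, Pow(115763726, Rational(1, 2)))) ≈ Add(181.00, Mul(1.1547, I))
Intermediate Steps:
g = Rational(1, 27954) (g = Pow(27954, -1) = Rational(1, 27954) ≈ 3.5773e-5)
Function('f')(L) = Mul(-1, L, Pow(Add(18, L), -1)) (Function('f')(L) = Mul(Rational(-1, 2), Mul(Add(L, L), Pow(Add(L, 18), -1))) = Mul(Rational(-1, 2), Mul(Mul(2, L), Pow(Add(18, L), -1))) = Mul(Rational(-1, 2), Mul(2, L, Pow(Add(18, L), -1))) = Mul(-1, L, Pow(Add(18, L), -1)))
Add(Pow(Add(g, Function('f')(-72)), Rational(1, 2)), Mul(-1, Function('E')(Add(90, Mul(-1, -11))))) = Add(Pow(Add(Rational(1, 27954), Mul(-1, -72, Pow(Add(18, -72), -1))), Rational(1, 2)), Mul(-1, -181)) = Add(Pow(Add(Rational(1, 27954), Mul(-1, -72, Pow(-54, -1))), Rational(1, 2)), 181) = Add(Pow(Add(Rational(1, 27954), Mul(-1, -72, Rational(-1, 54))), Rational(1, 2)), 181) = Add(Pow(Add(Rational(1, 27954), Rational(-4, 3)), Rational(1, 2)), 181) = Add(Pow(Rational(-37271, 27954), Rational(1, 2)), 181) = Add(Mul(Rational(1, 9318), I, Pow(115763726, Rational(1, 2))), 181) = Add(181, Mul(Rational(1, 9318), I, Pow(115763726, Rational(1, 2))))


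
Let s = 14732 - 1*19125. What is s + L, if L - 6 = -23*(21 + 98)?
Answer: -7124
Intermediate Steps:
s = -4393 (s = 14732 - 19125 = -4393)
L = -2731 (L = 6 - 23*(21 + 98) = 6 - 23*119 = 6 - 2737 = -2731)
s + L = -4393 - 2731 = -7124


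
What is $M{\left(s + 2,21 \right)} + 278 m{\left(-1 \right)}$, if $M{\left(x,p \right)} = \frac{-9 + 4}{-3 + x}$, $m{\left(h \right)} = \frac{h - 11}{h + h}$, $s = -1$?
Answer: $\frac{3341}{2} \approx 1670.5$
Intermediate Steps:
$m{\left(h \right)} = \frac{-11 + h}{2 h}$
$M{\left(x,p \right)} = - \frac{5}{-3 + x}$
$M{\left(s + 2,21 \right)} + 278 m{\left(-1 \right)} = - \frac{5}{-3 + \left(-1 + 2\right)} + 278 \frac{-11 - 1}{2 \left(-1\right)} = - \frac{5}{-3 + 1} + 278 \cdot \frac{1}{2} \left(-1\right) \left(-12\right) = - \frac{5}{-2} + 278 \cdot 6 = \left(-5\right) \left(- \frac{1}{2}\right) + 1668 = \frac{5}{2} + 1668 = \frac{3341}{2}$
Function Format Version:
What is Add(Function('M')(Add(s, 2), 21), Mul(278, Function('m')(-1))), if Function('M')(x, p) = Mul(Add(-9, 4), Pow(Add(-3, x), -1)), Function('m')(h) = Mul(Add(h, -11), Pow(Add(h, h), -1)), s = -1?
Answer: Rational(3341, 2) ≈ 1670.5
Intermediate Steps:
Function('m')(h) = Mul(Rational(1, 2), Pow(h, -1), Add(-11, h)) (Function('m')(h) = Mul(Add(-11, h), Pow(Mul(2, h), -1)) = Mul(Add(-11, h), Mul(Rational(1, 2), Pow(h, -1))) = Mul(Rational(1, 2), Pow(h, -1), Add(-11, h)))
Function('M')(x, p) = Mul(-5, Pow(Add(-3, x), -1))
Add(Function('M')(Add(s, 2), 21), Mul(278, Function('m')(-1))) = Add(Mul(-5, Pow(Add(-3, Add(-1, 2)), -1)), Mul(278, Mul(Rational(1, 2), Pow(-1, -1), Add(-11, -1)))) = Add(Mul(-5, Pow(Add(-3, 1), -1)), Mul(278, Mul(Rational(1, 2), -1, -12))) = Add(Mul(-5, Pow(-2, -1)), Mul(278, 6)) = Add(Mul(-5, Rational(-1, 2)), 1668) = Add(Rational(5, 2), 1668) = Rational(3341, 2)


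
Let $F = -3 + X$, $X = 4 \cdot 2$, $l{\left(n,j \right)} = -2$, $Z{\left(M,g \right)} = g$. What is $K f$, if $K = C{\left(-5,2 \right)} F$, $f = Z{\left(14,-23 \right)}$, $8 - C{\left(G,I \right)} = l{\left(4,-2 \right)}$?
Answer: $-1150$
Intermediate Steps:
$C{\left(G,I \right)} = 10$ ($C{\left(G,I \right)} = 8 - -2 = 8 + 2 = 10$)
$X = 8$
$F = 5$ ($F = -3 + 8 = 5$)
$f = -23$
$K = 50$ ($K = 10 \cdot 5 = 50$)
$K f = 50 \left(-23\right) = -1150$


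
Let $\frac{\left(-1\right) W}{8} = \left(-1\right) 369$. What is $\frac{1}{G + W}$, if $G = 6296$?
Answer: $\frac{1}{9248} \approx 0.00010813$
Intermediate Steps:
$W = 2952$ ($W = - 8 \left(\left(-1\right) 369\right) = \left(-8\right) \left(-369\right) = 2952$)
$\frac{1}{G + W} = \frac{1}{6296 + 2952} = \frac{1}{9248}$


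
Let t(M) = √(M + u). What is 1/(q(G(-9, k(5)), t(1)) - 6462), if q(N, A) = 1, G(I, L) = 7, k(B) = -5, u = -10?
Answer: -1/6461 ≈ -0.00015477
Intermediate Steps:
t(M) = √(-10 + M) (t(M) = √(M - 10) = √(-10 + M))
1/(q(G(-9, k(5)), t(1)) - 6462) = 1/(1 - 6462) = 1/(-6461) = -1/6461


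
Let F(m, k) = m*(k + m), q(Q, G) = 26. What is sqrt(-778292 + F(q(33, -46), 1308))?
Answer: 2*I*sqrt(185902) ≈ 862.33*I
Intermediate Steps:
sqrt(-778292 + F(q(33, -46), 1308)) = sqrt(-778292 + 26*(1308 + 26)) = sqrt(-778292 + 26*1334) = sqrt(-778292 + 34684) = sqrt(-743608) = 2*I*sqrt(185902)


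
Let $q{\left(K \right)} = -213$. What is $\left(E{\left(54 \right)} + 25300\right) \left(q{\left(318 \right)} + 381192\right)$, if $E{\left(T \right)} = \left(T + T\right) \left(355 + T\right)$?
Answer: $26467373088$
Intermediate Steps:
$E{\left(T \right)} = 2 T \left(355 + T\right)$
$\left(E{\left(54 \right)} + 25300\right) \left(q{\left(318 \right)} + 381192\right) = \left(2 \cdot 54 \left(355 + 54\right) + 25300\right) \left(-213 + 381192\right) = \left(2 \cdot 54 \cdot 409 + 25300\right) 380979 = \left(44172 + 25300\right) 380979 = 69472 \cdot 380979 = 26467373088$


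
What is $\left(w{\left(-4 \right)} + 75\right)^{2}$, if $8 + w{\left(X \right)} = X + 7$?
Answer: $4900$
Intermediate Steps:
$w{\left(X \right)} = -1 + X$ ($w{\left(X \right)} = -8 + \left(X + 7\right) = -8 + \left(7 + X\right) = -1 + X$)
$\left(w{\left(-4 \right)} + 75\right)^{2} = \left(\left(-1 - 4\right) + 75\right)^{2} = \left(-5 + 75\right)^{2} = 70^{2} = 4900$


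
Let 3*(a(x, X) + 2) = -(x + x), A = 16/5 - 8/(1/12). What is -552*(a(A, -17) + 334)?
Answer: -1087072/5 ≈ -2.1741e+5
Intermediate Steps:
A = -464/5 (A = 16*(⅕) - 8/1/12 = 16/5 - 8*12 = 16/5 - 96 = -464/5 ≈ -92.800)
a(x, X) = -2 - 2*x/3 (a(x, X) = -2 + (-(x + x))/3 = -2 + (-2*x)/3 = -2 - 2*x/3)
-552*(a(A, -17) + 334) = -552*((-2 - ⅔*(-464/5)) + 334) = -552*((-2 + 928/15) + 334) = -552*(898/15 + 334) = -552*5908/15 = -1087072/5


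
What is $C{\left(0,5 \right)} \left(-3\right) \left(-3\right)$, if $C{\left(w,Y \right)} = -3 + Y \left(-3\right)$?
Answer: $-162$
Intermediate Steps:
$C{\left(w,Y \right)} = -3 - 3 Y$
$C{\left(0,5 \right)} \left(-3\right) \left(-3\right) = \left(-3 - 15\right) \left(-3\right) \left(-3\right) = \left(-18\right) \left(-3\right) \left(-3\right) = 54 \left(-3\right) = -162$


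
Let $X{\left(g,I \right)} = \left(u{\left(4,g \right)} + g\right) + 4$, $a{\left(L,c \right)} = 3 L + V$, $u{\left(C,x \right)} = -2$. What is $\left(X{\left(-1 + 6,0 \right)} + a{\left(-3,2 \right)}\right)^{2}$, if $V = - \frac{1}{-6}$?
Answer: $\frac{121}{36} \approx 3.3611$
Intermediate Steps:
$V = \frac{1}{6}$ ($V = \left(-1\right) \left(- \frac{1}{6}\right) = \frac{1}{6} \approx 0.16667$)
$a{\left(L,c \right)} = \frac{1}{6} + 3 L$ ($a{\left(L,c \right)} = 3 L + \frac{1}{6} = \frac{1}{6} + 3 L$)
$X{\left(g,I \right)} = 2 + g$ ($X{\left(g,I \right)} = \left(-2 + g\right) + 4 = 2 + g$)
$\left(X{\left(-1 + 6,0 \right)} + a{\left(-3,2 \right)}\right)^{2} = \left(\left(2 + \left(-1 + 6\right)\right) + \left(\frac{1}{6} + 3 \left(-3\right)\right)\right)^{2} = \left(\left(2 + 5\right) + \left(\frac{1}{6} - 9\right)\right)^{2} = \left(7 - \frac{53}{6}\right)^{2} = \left(- \frac{11}{6}\right)^{2} = \frac{121}{36}$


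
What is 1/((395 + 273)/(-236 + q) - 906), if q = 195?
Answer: -41/37814 ≈ -0.0010843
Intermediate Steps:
1/((395 + 273)/(-236 + q) - 906) = 1/((395 + 273)/(-236 + 195) - 906) = 1/(668/(-41) - 906) = 1/(668*(-1/41) - 906) = 1/(-668/41 - 906) = 1/(-37814/41) = -41/37814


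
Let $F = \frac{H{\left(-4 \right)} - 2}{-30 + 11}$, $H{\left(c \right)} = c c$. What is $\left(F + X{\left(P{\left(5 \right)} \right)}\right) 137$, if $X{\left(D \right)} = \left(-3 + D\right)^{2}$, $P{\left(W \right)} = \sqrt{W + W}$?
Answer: $\frac{47539}{19} - 822 \sqrt{10} \approx -97.34$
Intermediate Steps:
$H{\left(c \right)} = c^{2}$
$P{\left(W \right)} = \sqrt{2} \sqrt{W}$ ($P{\left(W \right)} = \sqrt{2 W} = \sqrt{2} \sqrt{W}$)
$F = - \frac{14}{19}$ ($F = \frac{\left(-4\right)^{2} - 2}{-30 + 11} = \frac{16 - 2}{-19} = 14 \left(- \frac{1}{19}\right) = - \frac{14}{19} \approx -0.73684$)
$\left(F + X{\left(P{\left(5 \right)} \right)}\right) 137 = \left(- \frac{14}{19} + \left(-3 + \sqrt{2} \sqrt{5}\right)^{2}\right) 137 = \left(- \frac{14}{19} + \left(-3 + \sqrt{10}\right)^{2}\right) 137 = - \frac{1918}{19} + 137 \left(-3 + \sqrt{10}\right)^{2}$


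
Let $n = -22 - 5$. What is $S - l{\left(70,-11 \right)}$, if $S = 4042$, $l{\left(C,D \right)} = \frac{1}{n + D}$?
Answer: $\frac{153597}{38} \approx 4042.0$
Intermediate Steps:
$n = -27$ ($n = -22 - 5 = -27$)
$l{\left(C,D \right)} = \frac{1}{-27 + D}$
$S - l{\left(70,-11 \right)} = 4042 - \frac{1}{-27 - 11} = 4042 - \frac{1}{-38} = 4042 - - \frac{1}{38} = 4042 + \frac{1}{38} = \frac{153597}{38}$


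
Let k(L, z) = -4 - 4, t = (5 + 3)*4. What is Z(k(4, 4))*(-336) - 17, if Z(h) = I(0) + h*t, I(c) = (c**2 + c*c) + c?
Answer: 85999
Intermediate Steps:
t = 32 (t = 8*4 = 32)
I(c) = c + 2*c**2 (I(c) = (c**2 + c**2) + c = 2*c**2 + c = c + 2*c**2)
k(L, z) = -8
Z(h) = 32*h (Z(h) = 0*(1 + 2*0) + h*32 = 0*(1 + 0) + 32*h = 0*1 + 32*h = 0 + 32*h = 32*h)
Z(k(4, 4))*(-336) - 17 = (32*(-8))*(-336) - 17 = -256*(-336) - 17 = 86016 - 17 = 85999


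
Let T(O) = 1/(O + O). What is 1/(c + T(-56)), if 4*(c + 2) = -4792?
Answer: -112/134401 ≈ -0.00083333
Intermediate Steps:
c = -1200 (c = -2 + (1/4)*(-4792) = -2 - 1198 = -1200)
T(O) = 1/(2*O)
1/(c + T(-56)) = 1/(-1200 + (1/2)/(-56)) = 1/(-1200 + (1/2)*(-1/56)) = 1/(-1200 - 1/112) = 1/(-134401/112) = -112/134401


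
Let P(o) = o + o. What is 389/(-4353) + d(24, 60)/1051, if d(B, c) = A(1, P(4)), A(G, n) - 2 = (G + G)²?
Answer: -382721/4575003 ≈ -0.083655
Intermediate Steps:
P(o) = 2*o
A(G, n) = 2 + 4*G² (A(G, n) = 2 + (G + G)² = 2 + (2*G)² = 2 + 4*G²)
d(B, c) = 6 (d(B, c) = 2 + 4*1² = 2 + 4*1 = 2 + 4 = 6)
389/(-4353) + d(24, 60)/1051 = 389/(-4353) + 6/1051 = 389*(-1/4353) + 6*(1/1051) = -389/4353 + 6/1051 = -382721/4575003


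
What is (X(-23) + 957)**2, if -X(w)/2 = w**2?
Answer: 10201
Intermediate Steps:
X(w) = -2*w**2
(X(-23) + 957)**2 = (-2*(-23)**2 + 957)**2 = (-2*529 + 957)**2 = (-1058 + 957)**2 = (-101)**2 = 10201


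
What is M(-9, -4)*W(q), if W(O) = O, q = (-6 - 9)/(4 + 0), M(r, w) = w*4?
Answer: 60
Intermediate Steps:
M(r, w) = 4*w
q = -15/4 ≈ -3.7500
M(-9, -4)*W(q) = (4*(-4))*(-15/4) = -16*(-15/4) = 60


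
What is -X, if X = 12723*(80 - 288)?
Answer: 2646384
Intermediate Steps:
X = -2646384 (X = 12723*(-208) = -2646384)
-X = -1*(-2646384) = 2646384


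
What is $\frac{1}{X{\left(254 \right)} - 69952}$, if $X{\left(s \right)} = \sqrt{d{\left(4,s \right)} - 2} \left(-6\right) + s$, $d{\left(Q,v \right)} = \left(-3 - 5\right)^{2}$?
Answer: $- \frac{34849}{2428904486} + \frac{3 \sqrt{62}}{2428904486} \approx -1.4338 \cdot 10^{-5}$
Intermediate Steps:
$d{\left(Q,v \right)} = 64$ ($d{\left(Q,v \right)} = \left(-8\right)^{2} = 64$)
$X{\left(s \right)} = s - 6 \sqrt{62}$ ($X{\left(s \right)} = \sqrt{64 - 2} \left(-6\right) + s = \sqrt{62} \left(-6\right) + s = - 6 \sqrt{62} + s = s - 6 \sqrt{62}$)
$\frac{1}{X{\left(254 \right)} - 69952} = \frac{1}{\left(254 - 6 \sqrt{62}\right) - 69952} = \frac{1}{-69698 - 6 \sqrt{62}}$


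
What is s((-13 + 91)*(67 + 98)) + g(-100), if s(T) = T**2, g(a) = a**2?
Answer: 165646900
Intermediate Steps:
s((-13 + 91)*(67 + 98)) + g(-100) = ((-13 + 91)*(67 + 98))**2 + (-100)**2 = (78*165)**2 + 10000 = 12870**2 + 10000 = 165636900 + 10000 = 165646900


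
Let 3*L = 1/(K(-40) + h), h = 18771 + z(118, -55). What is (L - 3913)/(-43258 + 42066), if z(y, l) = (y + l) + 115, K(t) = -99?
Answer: 221280149/67407600 ≈ 3.2827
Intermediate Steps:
z(y, l) = 115 + l + y (z(y, l) = (l + y) + 115 = 115 + l + y)
h = 18949 (h = 18771 + (115 - 55 + 118) = 18771 + 178 = 18949)
L = 1/56550 (L = 1/(3*(-99 + 18949)) = (1/3)/18850 = (1/3)*(1/18850) = 1/56550 ≈ 1.7683e-5)
(L - 3913)/(-43258 + 42066) = (1/56550 - 3913)/(-43258 + 42066) = -221280149/56550/(-1192) = -221280149/56550*(-1/1192) = 221280149/67407600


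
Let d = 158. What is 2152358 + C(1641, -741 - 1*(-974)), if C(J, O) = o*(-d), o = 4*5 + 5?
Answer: 2148408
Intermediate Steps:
o = 25 (o = 20 + 5 = 25)
C(J, O) = -3950 (C(J, O) = 25*(-1*158) = 25*(-158) = -3950)
2152358 + C(1641, -741 - 1*(-974)) = 2152358 - 3950 = 2148408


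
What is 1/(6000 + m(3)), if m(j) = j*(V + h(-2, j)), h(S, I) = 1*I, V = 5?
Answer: 1/6024 ≈ 0.00016600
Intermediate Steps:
h(S, I) = I
m(j) = j*(5 + j)
1/(6000 + m(3)) = 1/(6000 + 3*(5 + 3)) = 1/(6000 + 3*8) = 1/(6000 + 24) = 1/6024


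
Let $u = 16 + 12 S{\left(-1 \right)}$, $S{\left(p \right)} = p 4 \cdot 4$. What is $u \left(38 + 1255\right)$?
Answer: $-227568$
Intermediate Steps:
$S{\left(p \right)} = 16 p$ ($S{\left(p \right)} = 4 p 4 = 16 p$)
$u = -176$ ($u = 16 + 12 \cdot 16 \left(-1\right) = 16 + 12 \left(-16\right) = 16 - 192 = -176$)
$u \left(38 + 1255\right) = - 176 \left(38 + 1255\right) = \left(-176\right) 1293 = -227568$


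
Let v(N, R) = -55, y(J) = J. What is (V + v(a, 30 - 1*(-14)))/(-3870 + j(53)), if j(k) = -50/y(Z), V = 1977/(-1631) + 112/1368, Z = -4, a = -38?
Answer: 31309576/2151721215 ≈ 0.014551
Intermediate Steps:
V = -315233/278901 (V = 1977*(-1/1631) + 112*(1/1368) = -1977/1631 + 14/171 = -315233/278901 ≈ -1.1303)
j(k) = 25/2 (j(k) = -50/(-4) = -50*(-¼) = 25/2)
(V + v(a, 30 - 1*(-14)))/(-3870 + j(53)) = (-315233/278901 - 55)/(-3870 + 25/2) = -15654788/(278901*(-7715/2)) = -15654788/278901*(-2/7715) = 31309576/2151721215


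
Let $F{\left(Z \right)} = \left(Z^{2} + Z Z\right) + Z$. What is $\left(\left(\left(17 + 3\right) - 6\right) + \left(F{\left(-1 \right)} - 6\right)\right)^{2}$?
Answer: $81$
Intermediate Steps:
$F{\left(Z \right)} = Z + 2 Z^{2}$ ($F{\left(Z \right)} = \left(Z^{2} + Z^{2}\right) + Z = 2 Z^{2} + Z = Z + 2 Z^{2}$)
$\left(\left(\left(17 + 3\right) - 6\right) + \left(F{\left(-1 \right)} - 6\right)\right)^{2} = \left(\left(\left(17 + 3\right) - 6\right) - \left(7 - 2\right)\right)^{2} = \left(\left(20 - 6\right) - 5\right)^{2} = \left(14 - 5\right)^{2} = 9^{2} = 81$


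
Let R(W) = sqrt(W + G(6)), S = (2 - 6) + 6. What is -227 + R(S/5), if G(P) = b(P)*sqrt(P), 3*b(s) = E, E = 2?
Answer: -227 + sqrt(90 + 150*sqrt(6))/15 ≈ -225.57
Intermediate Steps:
b(s) = 2/3 (b(s) = (1/3)*2 = 2/3)
S = 2 (S = -4 + 6 = 2)
G(P) = 2*sqrt(P)/3
R(W) = sqrt(W + 2*sqrt(6)/3)
-227 + R(S/5) = -227 + sqrt(6*sqrt(6) + 9*(2/5))/3 = -227 + sqrt(6*sqrt(6) + 18/5)/3 = -227 + sqrt(18/5 + 6*sqrt(6))/3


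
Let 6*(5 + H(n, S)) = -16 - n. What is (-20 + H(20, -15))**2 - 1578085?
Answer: -1577124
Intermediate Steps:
H(n, S) = -23/3 - n/6 (H(n, S) = -5 + (-16 - n)/6 = -5 + (-8/3 - n/6) = -23/3 - n/6)
(-20 + H(20, -15))**2 - 1578085 = (-20 + (-23/3 - 1/6*20))**2 - 1578085 = (-20 + (-23/3 - 10/3))**2 - 1578085 = (-20 - 11)**2 - 1578085 = (-31)**2 - 1578085 = 961 - 1578085 = -1577124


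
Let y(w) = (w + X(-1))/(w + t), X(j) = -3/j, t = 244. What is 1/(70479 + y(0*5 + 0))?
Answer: 244/17196879 ≈ 1.4189e-5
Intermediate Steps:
y(w) = (3 + w)/(244 + w) (y(w) = (w - 3/(-1))/(w + 244) = (w - 3*(-1))/(244 + w) = (w + 3)/(244 + w) = (3 + w)/(244 + w))
1/(70479 + y(0*5 + 0)) = 1/(70479 + (3 + (0*5 + 0))/(244 + (0*5 + 0))) = 1/(70479 + (3 + (0 + 0))/(244 + (0 + 0))) = 1/(70479 + (3 + 0)/(244 + 0)) = 1/(70479 + 3/244) = 1/(17196879/244) = 244/17196879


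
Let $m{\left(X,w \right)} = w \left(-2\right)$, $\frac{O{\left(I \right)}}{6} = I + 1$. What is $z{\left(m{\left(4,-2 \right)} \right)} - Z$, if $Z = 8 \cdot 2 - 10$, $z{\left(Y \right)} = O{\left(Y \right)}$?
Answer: $24$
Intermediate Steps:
$O{\left(I \right)} = 6 + 6 I$ ($O{\left(I \right)} = 6 \left(I + 1\right) = 6 \left(1 + I\right) = 6 + 6 I$)
$m{\left(X,w \right)} = - 2 w$
$z{\left(Y \right)} = 6 + 6 Y$
$Z = 6$ ($Z = 16 - 10 = 6$)
$z{\left(m{\left(4,-2 \right)} \right)} - Z = \left(6 + 6 \left(\left(-2\right) \left(-2\right)\right)\right) - 6 = \left(6 + 6 \cdot 4\right) - 6 = \left(6 + 24\right) - 6 = 30 - 6 = 24$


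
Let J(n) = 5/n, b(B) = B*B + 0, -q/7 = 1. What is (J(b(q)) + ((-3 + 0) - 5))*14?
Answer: -774/7 ≈ -110.57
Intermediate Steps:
q = -7 (q = -7*1 = -7)
b(B) = B**2 (b(B) = B**2 + 0 = B**2)
(J(b(q)) + ((-3 + 0) - 5))*14 = (5/((-7)**2) + ((-3 + 0) - 5))*14 = (5/49 + (-3 - 5))*14 = (5*(1/49) - 8)*14 = (5/49 - 8)*14 = -387/49*14 = -774/7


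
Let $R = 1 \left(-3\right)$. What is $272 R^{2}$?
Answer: $2448$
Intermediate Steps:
$R = -3$
$272 R^{2} = 272 \left(-3\right)^{2} = 272 \cdot 9 = 2448$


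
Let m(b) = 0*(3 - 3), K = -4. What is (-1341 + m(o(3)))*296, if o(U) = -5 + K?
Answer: -396936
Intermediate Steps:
o(U) = -9 (o(U) = -5 - 4 = -9)
m(b) = 0 (m(b) = 0*0 = 0)
(-1341 + m(o(3)))*296 = (-1341 + 0)*296 = -1341*296 = -396936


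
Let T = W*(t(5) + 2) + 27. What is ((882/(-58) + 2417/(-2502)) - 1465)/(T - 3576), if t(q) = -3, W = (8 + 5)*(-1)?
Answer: 107470945/256565088 ≈ 0.41888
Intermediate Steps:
W = -13 (W = 13*(-1) = -13)
T = 40 (T = -13*(-3 + 2) + 27 = -13*(-1) + 27 = 13 + 27 = 40)
((882/(-58) + 2417/(-2502)) - 1465)/(T - 3576) = ((882/(-58) + 2417/(-2502)) - 1465)/(40 - 3576) = ((882*(-1/58) + 2417*(-1/2502)) - 1465)/(-3536) = ((-441/29 - 2417/2502) - 1465)*(-1/3536) = (-1173475/72558 - 1465)*(-1/3536) = -107470945/72558*(-1/3536) = 107470945/256565088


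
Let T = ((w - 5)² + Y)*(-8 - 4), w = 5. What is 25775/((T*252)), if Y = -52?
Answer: 25775/157248 ≈ 0.16391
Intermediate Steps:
T = 624 (T = ((5 - 5)² - 52)*(-8 - 4) = (0² - 52)*(-12) = (0 - 52)*(-12) = -52*(-12) = 624)
25775/((T*252)) = 25775/((624*252)) = 25775/157248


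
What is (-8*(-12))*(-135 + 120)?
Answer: -1440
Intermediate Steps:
(-8*(-12))*(-135 + 120) = 96*(-15) = -1440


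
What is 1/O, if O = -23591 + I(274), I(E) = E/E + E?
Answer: -1/23316 ≈ -4.2889e-5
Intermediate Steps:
I(E) = 1 + E
O = -23316 (O = -23591 + (1 + 274) = -23591 + 275 = -23316)
1/O = 1/(-23316) = -1/23316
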